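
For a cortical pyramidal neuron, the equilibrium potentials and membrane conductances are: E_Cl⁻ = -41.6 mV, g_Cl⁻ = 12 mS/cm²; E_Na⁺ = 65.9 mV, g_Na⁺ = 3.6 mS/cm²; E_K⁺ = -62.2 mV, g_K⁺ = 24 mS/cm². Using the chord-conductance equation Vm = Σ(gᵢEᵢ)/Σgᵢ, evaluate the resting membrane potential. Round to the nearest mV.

-44 mV

Σ gᵢEᵢ = 12·(-41.6) + 3.6·(65.9) + 24·(-62.2) = -1754.76
Σ gᵢ = 12 + 3.6 + 24 = 39.6
Vm = -1754.76 / 39.6 = -44.31 mV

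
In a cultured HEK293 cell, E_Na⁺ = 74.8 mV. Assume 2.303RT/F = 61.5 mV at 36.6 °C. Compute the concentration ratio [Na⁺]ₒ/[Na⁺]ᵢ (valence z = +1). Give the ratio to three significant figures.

log₁₀([out]/[in]) = E·z/(61.5) = 74.8 × 1 / 61.5 = 1.2163
[out]/[in] = 10^(1.2163) = 16.45

16.5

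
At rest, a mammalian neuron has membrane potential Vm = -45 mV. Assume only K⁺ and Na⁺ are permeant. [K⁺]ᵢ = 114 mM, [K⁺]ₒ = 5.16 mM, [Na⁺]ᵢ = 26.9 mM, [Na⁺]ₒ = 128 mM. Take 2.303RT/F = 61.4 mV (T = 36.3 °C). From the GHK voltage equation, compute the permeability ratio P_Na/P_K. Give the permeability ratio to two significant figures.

Let α = P_Na/P_K. GHK: Vm = 61.4·log₁₀[(Kₒ + α·Naₒ)/(Kᵢ + α·Naᵢ)].
10^(Vm/61.4) = 10^(-45.0/61.4) = 0.18497
So 0.18497·(Kᵢ + α·Naᵢ) = Kₒ + α·Naₒ → α = (0.18497·114.0 − 5.16) / (128.0 − 0.18497·26.9)
α = (21.09 − 5.16) / (128.0 − 4.976) = 15.93/123 = 0.1295

0.13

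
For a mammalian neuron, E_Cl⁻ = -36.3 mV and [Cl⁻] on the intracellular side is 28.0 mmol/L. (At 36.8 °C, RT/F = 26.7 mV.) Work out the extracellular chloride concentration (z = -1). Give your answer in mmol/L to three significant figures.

Nernst: E = (26.7/-1) · ln([out]/[in]), so ln([out]/[in]) = -36.3 × -1 / 26.7 = 1.3596.
[out]/[in] = e^(1.3596) = 3.894.
[out] = 3.894 × 28.0 = 109 mmol/L.

109 mmol/L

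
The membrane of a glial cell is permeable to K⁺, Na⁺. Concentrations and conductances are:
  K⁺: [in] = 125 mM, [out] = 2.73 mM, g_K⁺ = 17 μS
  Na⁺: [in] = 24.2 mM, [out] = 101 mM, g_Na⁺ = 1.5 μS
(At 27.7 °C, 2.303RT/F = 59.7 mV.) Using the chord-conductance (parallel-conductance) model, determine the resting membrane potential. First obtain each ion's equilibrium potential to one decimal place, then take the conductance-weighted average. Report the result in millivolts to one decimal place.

-88.1 mV

E_K⁺ = (59.7/1)·log₁₀(2.73/125) = -99.1 mV
E_Na⁺ = (59.7/1)·log₁₀(101/24.2) = 37.0 mV
Vm = (Σ gᵢEᵢ)/(Σ gᵢ) = (17·-99.1 + 1.5·37.0) / (17 + 1.5)
= -1629.20 / 18.5 = -88.06 mV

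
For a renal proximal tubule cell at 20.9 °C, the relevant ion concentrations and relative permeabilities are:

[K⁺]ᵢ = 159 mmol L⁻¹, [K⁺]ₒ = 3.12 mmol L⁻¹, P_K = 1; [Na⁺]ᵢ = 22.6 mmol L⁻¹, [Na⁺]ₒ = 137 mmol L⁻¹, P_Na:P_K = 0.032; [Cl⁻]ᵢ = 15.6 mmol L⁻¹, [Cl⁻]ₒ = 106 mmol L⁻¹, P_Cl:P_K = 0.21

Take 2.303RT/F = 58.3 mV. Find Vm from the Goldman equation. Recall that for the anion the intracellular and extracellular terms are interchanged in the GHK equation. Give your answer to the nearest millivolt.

-72 mV

Vm = 58.3 · log₁₀[(Σ P·[cation]ₒ + Σ P·[anion]ᵢ) / (Σ P·[cation]ᵢ + Σ P·[anion]ₒ)]
Numerator = 1×3.12 + 0.032×137 + 0.21×15.6 = 10.78
Denominator = 1×159 + 0.032×22.6 + 0.21×106 = 182
Vm = 58.3 · log₁₀(0.059236) = 58.3 × (-1.2274) = -71.56 mV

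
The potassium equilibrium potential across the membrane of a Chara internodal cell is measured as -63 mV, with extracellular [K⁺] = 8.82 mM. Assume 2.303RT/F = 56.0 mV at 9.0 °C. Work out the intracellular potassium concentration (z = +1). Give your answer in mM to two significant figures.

120 mM

Nernst: E = (56.0/1) · log₁₀([out]/[in]), so log₁₀([out]/[in]) = -63.0 × 1 / 56.0 = -1.1250.
[out]/[in] = 10^(-1.1250) = 0.07499.
[in] = 8.82 / 0.07499 = 117.6 mM.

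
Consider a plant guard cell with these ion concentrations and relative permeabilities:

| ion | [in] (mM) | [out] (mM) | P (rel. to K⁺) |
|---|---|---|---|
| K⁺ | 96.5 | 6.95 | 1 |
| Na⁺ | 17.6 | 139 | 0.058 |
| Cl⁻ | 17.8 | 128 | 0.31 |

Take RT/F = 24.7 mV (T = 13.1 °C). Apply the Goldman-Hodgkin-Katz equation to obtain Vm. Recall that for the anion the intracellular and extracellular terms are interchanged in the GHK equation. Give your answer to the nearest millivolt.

Vm = 24.7 · ln[(Σ P·[cation]ₒ + Σ P·[anion]ᵢ) / (Σ P·[cation]ᵢ + Σ P·[anion]ₒ)]
Numerator = 1×6.95 + 0.058×139 + 0.31×17.8 = 20.53
Denominator = 1×96.5 + 0.058×17.6 + 0.31×128 = 137.2
Vm = 24.7 · ln(0.14963) = 24.7 × (-1.8996) = -46.92 mV

-47 mV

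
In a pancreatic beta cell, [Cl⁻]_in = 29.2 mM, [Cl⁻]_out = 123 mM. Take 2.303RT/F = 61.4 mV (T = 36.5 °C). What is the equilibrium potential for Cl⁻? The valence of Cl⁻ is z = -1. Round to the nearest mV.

-38 mV

E = (61.4/z) · log₁₀([Cl⁻]_out/[Cl⁻]_in) with z = -1.
For an anion, dividing by z = -1 reverses the sign.
= (61.4/-1) · log₁₀(123/29.2) = -61.40 · log₁₀(4.212)
= -61.40 · (0.6245) = -38.35 mV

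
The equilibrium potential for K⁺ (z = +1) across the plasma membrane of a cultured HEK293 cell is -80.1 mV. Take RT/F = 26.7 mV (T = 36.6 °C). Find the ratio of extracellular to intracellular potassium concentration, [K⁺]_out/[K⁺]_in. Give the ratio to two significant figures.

0.050

ln([out]/[in]) = E·z/(26.7) = -80.1 × 1 / 26.7 = -3.0000
[out]/[in] = e^(-3.0000) = 0.04979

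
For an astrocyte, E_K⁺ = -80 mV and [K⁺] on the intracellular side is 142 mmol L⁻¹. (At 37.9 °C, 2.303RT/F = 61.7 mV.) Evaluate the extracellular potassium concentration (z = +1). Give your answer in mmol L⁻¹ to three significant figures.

Nernst: E = (61.7/1) · log₁₀([out]/[in]), so log₁₀([out]/[in]) = -80.0 × 1 / 61.7 = -1.2966.
[out]/[in] = 10^(-1.2966) = 0.05051.
[out] = 0.05051 × 142 = 7.173 mmol L⁻¹.

7.17 mmol L⁻¹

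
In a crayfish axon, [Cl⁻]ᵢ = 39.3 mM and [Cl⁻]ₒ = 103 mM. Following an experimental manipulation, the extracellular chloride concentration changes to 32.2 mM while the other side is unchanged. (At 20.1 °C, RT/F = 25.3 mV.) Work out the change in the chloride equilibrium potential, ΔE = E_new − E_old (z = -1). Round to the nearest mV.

29 mV

E_old = (25.3/-1)·ln(103/39.3) = -24.38 mV
E_new = (25.3/-1)·ln(32.2/39.3) = 5.04 mV
ΔE = 5.04 − (-24.38) = 29.42 mV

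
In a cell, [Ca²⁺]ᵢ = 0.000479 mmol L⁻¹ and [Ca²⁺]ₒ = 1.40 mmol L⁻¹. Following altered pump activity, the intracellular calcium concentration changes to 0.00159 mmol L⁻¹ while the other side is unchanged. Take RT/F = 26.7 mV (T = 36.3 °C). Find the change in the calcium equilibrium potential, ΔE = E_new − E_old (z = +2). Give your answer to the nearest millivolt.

E_old = (26.7/2)·ln(1.40/0.000479) = 106.54 mV
E_new = (26.7/2)·ln(1.40/0.00159) = 90.52 mV
ΔE = 90.52 − (106.54) = -16.02 mV

-16 mV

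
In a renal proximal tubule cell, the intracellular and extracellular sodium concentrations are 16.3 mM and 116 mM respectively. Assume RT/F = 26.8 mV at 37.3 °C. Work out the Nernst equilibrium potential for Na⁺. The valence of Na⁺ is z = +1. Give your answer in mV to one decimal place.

52.6 mV

E = (26.8/z) · ln([Na⁺]_out/[Na⁺]_in) with z = +1.
= (26.8/1) · ln(116/16.3) = 26.80 · ln(7.117)
= 26.80 · (1.9624) = 52.59 mV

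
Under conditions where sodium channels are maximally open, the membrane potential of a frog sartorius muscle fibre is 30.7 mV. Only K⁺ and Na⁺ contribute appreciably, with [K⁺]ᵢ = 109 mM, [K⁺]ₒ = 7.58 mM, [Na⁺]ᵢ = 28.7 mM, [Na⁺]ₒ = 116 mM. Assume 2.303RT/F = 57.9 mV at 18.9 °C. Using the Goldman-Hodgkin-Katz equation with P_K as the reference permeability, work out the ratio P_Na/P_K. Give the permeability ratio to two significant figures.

Let α = P_Na/P_K. GHK: Vm = 57.9·log₁₀[(Kₒ + α·Naₒ)/(Kᵢ + α·Naᵢ)].
10^(Vm/57.9) = 10^(30.7/57.9) = 3.3902
So 3.3902·(Kᵢ + α·Naᵢ) = Kₒ + α·Naₒ → α = (3.3902·109.0 − 7.58) / (116.0 − 3.3902·28.7)
α = (369.5 − 7.58) / (116.0 − 97.3) = 362/18.7 = 19.35

19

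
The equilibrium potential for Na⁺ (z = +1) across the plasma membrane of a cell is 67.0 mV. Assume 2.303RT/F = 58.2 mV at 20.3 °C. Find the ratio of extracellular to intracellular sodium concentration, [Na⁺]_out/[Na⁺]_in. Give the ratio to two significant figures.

14

log₁₀([out]/[in]) = E·z/(58.2) = 67.0 × 1 / 58.2 = 1.1512
[out]/[in] = 10^(1.1512) = 14.16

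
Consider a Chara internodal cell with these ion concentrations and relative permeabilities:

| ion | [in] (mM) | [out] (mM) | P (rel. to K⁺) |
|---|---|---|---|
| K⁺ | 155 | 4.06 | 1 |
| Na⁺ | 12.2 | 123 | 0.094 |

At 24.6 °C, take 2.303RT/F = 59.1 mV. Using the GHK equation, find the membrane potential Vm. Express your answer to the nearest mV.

-59 mV

Vm = 59.1 · log₁₀[(Σ P·[cation]ₒ + Σ P·[anion]ᵢ) / (Σ P·[cation]ᵢ + Σ P·[anion]ₒ)]
Numerator = 1×4.06 + 0.094×123 = 15.62
Denominator = 1×155 + 0.094×12.2 = 156.1
Vm = 59.1 · log₁₀(0.10005) = 59.1 × (-0.9998) = -59.09 mV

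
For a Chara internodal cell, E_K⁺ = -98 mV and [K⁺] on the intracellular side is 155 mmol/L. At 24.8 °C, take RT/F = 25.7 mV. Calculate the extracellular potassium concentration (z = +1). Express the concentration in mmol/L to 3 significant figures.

Nernst: E = (25.7/1) · ln([out]/[in]), so ln([out]/[in]) = -98.0 × 1 / 25.7 = -3.8132.
[out]/[in] = e^(-3.8132) = 0.02208.
[out] = 0.02208 × 155 = 3.422 mmol/L.

3.42 mmol/L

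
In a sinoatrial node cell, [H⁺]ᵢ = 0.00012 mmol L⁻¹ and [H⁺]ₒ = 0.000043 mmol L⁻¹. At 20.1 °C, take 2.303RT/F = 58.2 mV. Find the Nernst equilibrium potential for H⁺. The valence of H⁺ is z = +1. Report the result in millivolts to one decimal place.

E = (58.2/z) · log₁₀([H⁺]_out/[H⁺]_in) with z = +1.
= (58.2/1) · log₁₀(0.000043/0.00012) = 58.20 · log₁₀(0.3583)
= 58.20 · (-0.4457) = -25.94 mV

-25.9 mV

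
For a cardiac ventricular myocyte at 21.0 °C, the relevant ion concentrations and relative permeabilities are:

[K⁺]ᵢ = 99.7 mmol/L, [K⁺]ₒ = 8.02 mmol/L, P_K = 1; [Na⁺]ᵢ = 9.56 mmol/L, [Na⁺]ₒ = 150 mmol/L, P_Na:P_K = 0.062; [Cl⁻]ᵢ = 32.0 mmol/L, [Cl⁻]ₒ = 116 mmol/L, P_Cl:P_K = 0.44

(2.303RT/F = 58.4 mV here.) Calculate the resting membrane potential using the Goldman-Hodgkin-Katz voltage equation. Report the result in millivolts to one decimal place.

-39.9 mV

Vm = 58.4 · log₁₀[(Σ P·[cation]ₒ + Σ P·[anion]ᵢ) / (Σ P·[cation]ᵢ + Σ P·[anion]ₒ)]
Numerator = 1×8.02 + 0.062×150 + 0.44×32.0 = 31.4
Denominator = 1×99.7 + 0.062×9.56 + 0.44×116 = 151.3
Vm = 58.4 · log₁₀(0.20749) = 58.4 × (-0.6830) = -39.89 mV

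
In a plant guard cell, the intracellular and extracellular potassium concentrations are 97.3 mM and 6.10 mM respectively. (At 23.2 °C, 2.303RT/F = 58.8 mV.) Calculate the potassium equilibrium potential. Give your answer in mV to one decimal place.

-70.7 mV

E = (58.8/z) · log₁₀([K⁺]_out/[K⁺]_in) with z = +1.
= (58.8/1) · log₁₀(6.10/97.3) = 58.80 · log₁₀(0.06269)
= 58.80 · (-1.2028) = -70.72 mV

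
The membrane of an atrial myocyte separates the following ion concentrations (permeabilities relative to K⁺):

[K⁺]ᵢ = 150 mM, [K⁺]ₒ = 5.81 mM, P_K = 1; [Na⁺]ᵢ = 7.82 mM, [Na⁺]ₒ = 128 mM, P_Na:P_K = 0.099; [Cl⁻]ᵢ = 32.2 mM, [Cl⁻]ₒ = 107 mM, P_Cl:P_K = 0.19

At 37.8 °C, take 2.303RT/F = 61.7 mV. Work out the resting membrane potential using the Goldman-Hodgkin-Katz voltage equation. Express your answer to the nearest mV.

Vm = 61.7 · log₁₀[(Σ P·[cation]ₒ + Σ P·[anion]ᵢ) / (Σ P·[cation]ᵢ + Σ P·[anion]ₒ)]
Numerator = 1×5.81 + 0.099×128 + 0.19×32.2 = 24.6
Denominator = 1×150 + 0.099×7.82 + 0.19×107 = 171.1
Vm = 61.7 · log₁₀(0.14377) = 61.7 × (-0.8423) = -51.97 mV

-52 mV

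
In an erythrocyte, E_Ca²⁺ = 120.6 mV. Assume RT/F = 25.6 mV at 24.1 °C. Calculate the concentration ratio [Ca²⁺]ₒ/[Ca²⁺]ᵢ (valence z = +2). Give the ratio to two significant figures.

ln([out]/[in]) = E·z/(25.6) = 120.6 × 2 / 25.6 = 9.4219
[out]/[in] = e^(9.4219) = 1.236e+04

12000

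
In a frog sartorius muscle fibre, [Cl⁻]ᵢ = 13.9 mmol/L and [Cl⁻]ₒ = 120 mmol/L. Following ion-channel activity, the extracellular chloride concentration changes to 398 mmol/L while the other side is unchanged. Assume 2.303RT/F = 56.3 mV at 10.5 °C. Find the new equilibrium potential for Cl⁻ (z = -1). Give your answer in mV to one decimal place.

After the shift: [Cl⁻]_out = 398, [Cl⁻]_in = 13.9 mmol/L.
E_new = (56.3/-1)·log₁₀(398/13.9) = -56.30 · (1.4569) = -82.02 mV

-82.0 mV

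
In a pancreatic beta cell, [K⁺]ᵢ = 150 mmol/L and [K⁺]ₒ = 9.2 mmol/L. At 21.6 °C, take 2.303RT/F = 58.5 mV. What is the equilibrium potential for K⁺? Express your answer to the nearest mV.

-71 mV

E = (58.5/z) · log₁₀([K⁺]_out/[K⁺]_in) with z = +1.
= (58.5/1) · log₁₀(9.2/150) = 58.50 · log₁₀(0.06133)
= 58.50 · (-1.2123) = -70.92 mV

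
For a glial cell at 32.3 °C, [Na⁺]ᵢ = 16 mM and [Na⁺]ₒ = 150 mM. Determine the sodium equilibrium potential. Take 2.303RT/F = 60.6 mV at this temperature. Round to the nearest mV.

59 mV

E = (60.6/z) · log₁₀([Na⁺]_out/[Na⁺]_in) with z = +1.
= (60.6/1) · log₁₀(150/16) = 60.60 · log₁₀(9.375)
= 60.60 · (0.9720) = 58.90 mV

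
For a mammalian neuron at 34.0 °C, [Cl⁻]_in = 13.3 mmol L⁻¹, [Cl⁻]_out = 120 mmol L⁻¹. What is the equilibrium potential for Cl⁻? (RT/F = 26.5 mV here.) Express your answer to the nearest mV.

E = (26.5/z) · ln([Cl⁻]_out/[Cl⁻]_in) with z = -1.
For an anion, dividing by z = -1 reverses the sign.
= (26.5/-1) · ln(120/13.3) = -26.50 · ln(9.023)
= -26.50 · (2.1997) = -58.29 mV

-58 mV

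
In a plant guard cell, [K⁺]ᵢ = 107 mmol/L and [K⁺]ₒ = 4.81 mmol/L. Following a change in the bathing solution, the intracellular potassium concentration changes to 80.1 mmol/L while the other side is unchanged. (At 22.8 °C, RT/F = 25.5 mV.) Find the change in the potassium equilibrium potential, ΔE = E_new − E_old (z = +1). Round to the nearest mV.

7 mV

E_old = (25.5/1)·ln(4.81/107) = -79.10 mV
E_new = (25.5/1)·ln(4.81/80.1) = -71.72 mV
ΔE = -71.72 − (-79.10) = 7.38 mV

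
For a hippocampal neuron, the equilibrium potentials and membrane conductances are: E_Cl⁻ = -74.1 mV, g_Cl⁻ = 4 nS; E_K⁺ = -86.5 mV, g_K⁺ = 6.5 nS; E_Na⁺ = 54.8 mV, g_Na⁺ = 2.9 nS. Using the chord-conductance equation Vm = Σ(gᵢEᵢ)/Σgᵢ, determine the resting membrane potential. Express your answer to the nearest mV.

-52 mV

Σ gᵢEᵢ = 4·(-74.1) + 6.5·(-86.5) + 2.9·(54.8) = -699.73
Σ gᵢ = 4 + 6.5 + 2.9 = 13.4
Vm = -699.73 / 13.4 = -52.22 mV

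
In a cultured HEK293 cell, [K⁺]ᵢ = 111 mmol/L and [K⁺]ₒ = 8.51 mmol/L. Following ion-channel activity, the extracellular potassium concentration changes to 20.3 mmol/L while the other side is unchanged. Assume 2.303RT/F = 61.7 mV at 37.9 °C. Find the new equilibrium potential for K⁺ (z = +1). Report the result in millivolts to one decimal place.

After the shift: [K⁺]_out = 20.3, [K⁺]_in = 111 mmol/L.
E_new = (61.7/1)·log₁₀(20.3/111) = 61.70 · (-0.7378) = -45.52 mV

-45.5 mV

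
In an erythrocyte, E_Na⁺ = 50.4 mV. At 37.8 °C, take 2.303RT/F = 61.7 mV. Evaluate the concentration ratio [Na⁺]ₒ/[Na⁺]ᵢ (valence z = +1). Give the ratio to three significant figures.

log₁₀([out]/[in]) = E·z/(61.7) = 50.4 × 1 / 61.7 = 0.8169
[out]/[in] = 10^(0.8169) = 6.559

6.56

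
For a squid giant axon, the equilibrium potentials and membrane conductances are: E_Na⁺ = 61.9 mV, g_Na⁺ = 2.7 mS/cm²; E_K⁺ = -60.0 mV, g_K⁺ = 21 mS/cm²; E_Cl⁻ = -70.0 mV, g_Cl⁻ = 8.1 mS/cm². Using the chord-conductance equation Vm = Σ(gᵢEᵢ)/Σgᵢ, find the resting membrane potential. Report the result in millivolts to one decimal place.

Σ gᵢEᵢ = 2.7·(61.9) + 21·(-60.0) + 8.1·(-70.0) = -1659.87
Σ gᵢ = 2.7 + 21 + 8.1 = 31.8
Vm = -1659.87 / 31.8 = -52.20 mV

-52.2 mV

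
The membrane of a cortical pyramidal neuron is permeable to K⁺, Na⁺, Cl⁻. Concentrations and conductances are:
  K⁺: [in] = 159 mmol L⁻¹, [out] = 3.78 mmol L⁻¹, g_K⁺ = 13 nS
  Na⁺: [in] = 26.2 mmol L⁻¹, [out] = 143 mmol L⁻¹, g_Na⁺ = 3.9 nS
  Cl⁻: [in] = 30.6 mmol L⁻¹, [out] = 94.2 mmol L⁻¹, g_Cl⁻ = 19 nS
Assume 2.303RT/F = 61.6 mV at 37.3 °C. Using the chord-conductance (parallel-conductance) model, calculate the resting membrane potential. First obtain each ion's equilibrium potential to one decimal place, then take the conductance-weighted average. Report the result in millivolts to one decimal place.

E_K⁺ = (61.6/1)·log₁₀(3.78/159) = -100.0 mV
E_Na⁺ = (61.6/1)·log₁₀(143/26.2) = 45.4 mV
E_Cl⁻ = (61.6/-1)·log₁₀(94.2/30.6) = -30.1 mV
Vm = (Σ gᵢEᵢ)/(Σ gᵢ) = (13·-100.0 + 3.9·45.4 + 19·-30.1) / (13 + 3.9 + 19)
= -1694.84 / 35.9 = -47.21 mV

-47.2 mV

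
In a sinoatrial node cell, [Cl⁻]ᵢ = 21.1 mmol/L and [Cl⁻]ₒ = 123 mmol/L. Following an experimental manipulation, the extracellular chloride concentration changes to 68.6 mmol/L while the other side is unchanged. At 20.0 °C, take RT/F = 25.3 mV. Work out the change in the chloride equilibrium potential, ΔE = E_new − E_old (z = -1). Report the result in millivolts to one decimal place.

14.8 mV

E_old = (25.3/-1)·ln(123/21.1) = -44.60 mV
E_new = (25.3/-1)·ln(68.6/21.1) = -29.83 mV
ΔE = -29.83 − (-44.60) = 14.77 mV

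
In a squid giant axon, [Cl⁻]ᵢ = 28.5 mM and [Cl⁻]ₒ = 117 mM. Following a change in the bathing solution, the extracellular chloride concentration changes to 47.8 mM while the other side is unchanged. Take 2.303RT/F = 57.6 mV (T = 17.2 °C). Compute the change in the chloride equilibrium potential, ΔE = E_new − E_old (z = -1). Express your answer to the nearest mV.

E_old = (57.6/-1)·log₁₀(117/28.5) = -35.33 mV
E_new = (57.6/-1)·log₁₀(47.8/28.5) = -12.94 mV
ΔE = -12.94 − (-35.33) = 22.39 mV

22 mV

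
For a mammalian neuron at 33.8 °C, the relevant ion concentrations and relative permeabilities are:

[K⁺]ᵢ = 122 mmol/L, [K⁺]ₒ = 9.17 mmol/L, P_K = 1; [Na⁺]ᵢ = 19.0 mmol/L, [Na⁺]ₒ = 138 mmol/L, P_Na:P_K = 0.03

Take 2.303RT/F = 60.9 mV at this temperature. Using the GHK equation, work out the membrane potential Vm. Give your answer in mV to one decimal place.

-58.7 mV

Vm = 60.9 · log₁₀[(Σ P·[cation]ₒ + Σ P·[anion]ᵢ) / (Σ P·[cation]ᵢ + Σ P·[anion]ₒ)]
Numerator = 1×9.17 + 0.03×138 = 13.31
Denominator = 1×122 + 0.03×19.0 = 122.6
Vm = 60.9 · log₁₀(0.10859) = 60.9 × (-0.9642) = -58.72 mV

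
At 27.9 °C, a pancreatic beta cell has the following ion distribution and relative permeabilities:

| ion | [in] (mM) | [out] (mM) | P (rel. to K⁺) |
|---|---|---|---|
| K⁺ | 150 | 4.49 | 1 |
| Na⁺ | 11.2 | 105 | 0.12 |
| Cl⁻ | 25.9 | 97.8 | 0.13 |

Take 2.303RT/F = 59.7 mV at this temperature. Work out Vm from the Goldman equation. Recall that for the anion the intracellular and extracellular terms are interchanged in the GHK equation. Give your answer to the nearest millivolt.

Vm = 59.7 · log₁₀[(Σ P·[cation]ₒ + Σ P·[anion]ᵢ) / (Σ P·[cation]ᵢ + Σ P·[anion]ₒ)]
Numerator = 1×4.49 + 0.12×105 + 0.13×25.9 = 20.46
Denominator = 1×150 + 0.12×11.2 + 0.13×97.8 = 164.1
Vm = 59.7 · log₁₀(0.12469) = 59.7 × (-0.9042) = -53.98 mV

-54 mV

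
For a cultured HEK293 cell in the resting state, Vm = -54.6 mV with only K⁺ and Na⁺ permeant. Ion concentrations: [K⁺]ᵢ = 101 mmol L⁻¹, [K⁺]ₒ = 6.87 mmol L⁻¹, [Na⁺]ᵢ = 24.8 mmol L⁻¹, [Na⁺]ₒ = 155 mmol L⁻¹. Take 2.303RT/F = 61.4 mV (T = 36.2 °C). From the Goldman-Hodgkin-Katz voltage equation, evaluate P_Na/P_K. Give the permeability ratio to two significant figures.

0.041

Let α = P_Na/P_K. GHK: Vm = 61.4·log₁₀[(Kₒ + α·Naₒ)/(Kᵢ + α·Naᵢ)].
10^(Vm/61.4) = 10^(-54.6/61.4) = 0.12905
So 0.12905·(Kᵢ + α·Naᵢ) = Kₒ + α·Naₒ → α = (0.12905·101.0 − 6.87) / (155.0 − 0.12905·24.8)
α = (13.03 − 6.87) / (155.0 − 3.2) = 6.164/151.8 = 0.0406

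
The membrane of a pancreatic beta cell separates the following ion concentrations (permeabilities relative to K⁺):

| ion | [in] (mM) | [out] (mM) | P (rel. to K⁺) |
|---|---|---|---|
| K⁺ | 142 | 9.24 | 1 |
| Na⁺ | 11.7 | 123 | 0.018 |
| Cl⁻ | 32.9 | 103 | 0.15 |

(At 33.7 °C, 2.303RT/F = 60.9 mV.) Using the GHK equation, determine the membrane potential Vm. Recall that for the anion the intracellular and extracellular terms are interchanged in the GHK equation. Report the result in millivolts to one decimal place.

-59.9 mV

Vm = 60.9 · log₁₀[(Σ P·[cation]ₒ + Σ P·[anion]ᵢ) / (Σ P·[cation]ᵢ + Σ P·[anion]ₒ)]
Numerator = 1×9.24 + 0.018×123 + 0.15×32.9 = 16.39
Denominator = 1×142 + 0.018×11.7 + 0.15×103 = 157.7
Vm = 60.9 · log₁₀(0.10395) = 60.9 × (-0.9832) = -59.88 mV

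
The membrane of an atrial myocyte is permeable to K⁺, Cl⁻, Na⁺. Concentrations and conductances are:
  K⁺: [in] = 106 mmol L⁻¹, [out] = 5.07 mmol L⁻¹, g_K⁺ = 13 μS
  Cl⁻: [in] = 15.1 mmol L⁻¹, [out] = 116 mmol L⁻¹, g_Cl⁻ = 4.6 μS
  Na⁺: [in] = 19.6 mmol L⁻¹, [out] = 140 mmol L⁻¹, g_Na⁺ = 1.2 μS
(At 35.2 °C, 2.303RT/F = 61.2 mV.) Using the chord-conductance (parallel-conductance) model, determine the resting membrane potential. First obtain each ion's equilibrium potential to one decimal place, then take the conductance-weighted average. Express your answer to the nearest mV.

-66 mV

E_K⁺ = (61.2/1)·log₁₀(5.07/106) = -80.8 mV
E_Cl⁻ = (61.2/-1)·log₁₀(116/15.1) = -54.2 mV
E_Na⁺ = (61.2/1)·log₁₀(140/19.6) = 52.3 mV
Vm = (Σ gᵢEᵢ)/(Σ gᵢ) = (13·-80.8 + 4.6·-54.2 + 1.2·52.3) / (13 + 4.6 + 1.2)
= -1236.96 / 18.8 = -65.80 mV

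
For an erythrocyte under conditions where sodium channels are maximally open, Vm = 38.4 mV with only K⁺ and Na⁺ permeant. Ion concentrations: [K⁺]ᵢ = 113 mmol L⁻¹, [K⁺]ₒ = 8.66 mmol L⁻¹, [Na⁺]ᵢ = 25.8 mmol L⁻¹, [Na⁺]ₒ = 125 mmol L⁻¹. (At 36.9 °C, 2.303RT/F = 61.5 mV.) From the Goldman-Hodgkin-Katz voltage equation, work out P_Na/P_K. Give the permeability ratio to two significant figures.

Let α = P_Na/P_K. GHK: Vm = 61.5·log₁₀[(Kₒ + α·Naₒ)/(Kᵢ + α·Naᵢ)].
10^(Vm/61.5) = 10^(38.4/61.5) = 4.211
So 4.211·(Kᵢ + α·Naᵢ) = Kₒ + α·Naₒ → α = (4.211·113.0 − 8.66) / (125.0 − 4.211·25.8)
α = (475.8 − 8.66) / (125.0 − 108.6) = 467.2/16.35 = 28.57

29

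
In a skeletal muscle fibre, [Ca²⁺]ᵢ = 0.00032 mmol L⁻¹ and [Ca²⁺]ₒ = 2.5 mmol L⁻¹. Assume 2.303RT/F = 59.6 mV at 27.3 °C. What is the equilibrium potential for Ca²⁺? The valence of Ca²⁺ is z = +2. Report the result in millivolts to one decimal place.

116.0 mV

E = (59.6/z) · log₁₀([Ca²⁺]_out/[Ca²⁺]_in) with z = +2.
= (59.6/2) · log₁₀(2.5/0.00032) = 29.80 · log₁₀(7812)
= 29.80 · (3.8928) = 116.01 mV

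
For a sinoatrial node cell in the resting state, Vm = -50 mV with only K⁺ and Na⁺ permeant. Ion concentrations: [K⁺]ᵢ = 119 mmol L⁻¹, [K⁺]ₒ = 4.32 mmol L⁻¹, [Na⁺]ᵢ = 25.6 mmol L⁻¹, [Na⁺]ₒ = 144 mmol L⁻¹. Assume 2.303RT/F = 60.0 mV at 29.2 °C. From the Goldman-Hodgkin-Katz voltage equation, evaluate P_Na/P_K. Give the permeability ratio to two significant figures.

Let α = P_Na/P_K. GHK: Vm = 60.0·log₁₀[(Kₒ + α·Naₒ)/(Kᵢ + α·Naᵢ)].
10^(Vm/60.0) = 10^(-50.0/60.0) = 0.14678
So 0.14678·(Kᵢ + α·Naᵢ) = Kₒ + α·Naₒ → α = (0.14678·119.0 − 4.32) / (144.0 − 0.14678·25.6)
α = (17.47 − 4.32) / (144.0 − 3.758) = 13.15/140.2 = 0.09374

0.094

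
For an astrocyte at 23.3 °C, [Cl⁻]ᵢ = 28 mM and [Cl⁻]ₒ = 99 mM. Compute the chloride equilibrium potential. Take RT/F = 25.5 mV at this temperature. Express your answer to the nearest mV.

E = (25.5/z) · ln([Cl⁻]_out/[Cl⁻]_in) with z = -1.
For an anion, dividing by z = -1 reverses the sign.
= (25.5/-1) · ln(99/28) = -25.50 · ln(3.536)
= -25.50 · (1.2629) = -32.20 mV

-32 mV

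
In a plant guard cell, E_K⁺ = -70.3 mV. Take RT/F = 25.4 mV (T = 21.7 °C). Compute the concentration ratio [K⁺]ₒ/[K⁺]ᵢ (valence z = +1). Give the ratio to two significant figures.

0.063

ln([out]/[in]) = E·z/(25.4) = -70.3 × 1 / 25.4 = -2.7677
[out]/[in] = e^(-2.7677) = 0.06281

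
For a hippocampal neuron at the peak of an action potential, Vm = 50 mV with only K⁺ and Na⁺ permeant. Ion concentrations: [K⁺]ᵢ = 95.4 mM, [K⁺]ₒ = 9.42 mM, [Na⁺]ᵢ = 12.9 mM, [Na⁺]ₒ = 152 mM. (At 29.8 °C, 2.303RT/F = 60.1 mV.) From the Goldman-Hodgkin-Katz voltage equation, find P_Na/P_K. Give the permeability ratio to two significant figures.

9.9

Let α = P_Na/P_K. GHK: Vm = 60.1·log₁₀[(Kₒ + α·Naₒ)/(Kᵢ + α·Naᵢ)].
10^(Vm/60.1) = 10^(50.0/60.1) = 6.7912
So 6.7912·(Kᵢ + α·Naᵢ) = Kₒ + α·Naₒ → α = (6.7912·95.4 − 9.42) / (152.0 − 6.7912·12.9)
α = (647.9 − 9.42) / (152.0 − 87.61) = 638.5/64.39 = 9.915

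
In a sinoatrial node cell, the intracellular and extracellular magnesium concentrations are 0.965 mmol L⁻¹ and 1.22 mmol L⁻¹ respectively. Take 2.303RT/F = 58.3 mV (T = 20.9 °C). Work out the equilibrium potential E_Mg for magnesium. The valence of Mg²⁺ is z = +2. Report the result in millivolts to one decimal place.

E = (58.3/z) · log₁₀([Mg²⁺]_out/[Mg²⁺]_in) with z = +2.
= (58.3/2) · log₁₀(1.22/0.965) = 29.15 · log₁₀(1.264)
= 29.15 · (0.1018) = 2.97 mV

3.0 mV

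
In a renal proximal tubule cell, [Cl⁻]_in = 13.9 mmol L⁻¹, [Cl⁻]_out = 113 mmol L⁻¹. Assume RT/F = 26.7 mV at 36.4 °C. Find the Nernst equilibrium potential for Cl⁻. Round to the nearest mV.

-56 mV

E = (26.7/z) · ln([Cl⁻]_out/[Cl⁻]_in) with z = -1.
For an anion, dividing by z = -1 reverses the sign.
= (26.7/-1) · ln(113/13.9) = -26.70 · ln(8.129)
= -26.70 · (2.0955) = -55.95 mV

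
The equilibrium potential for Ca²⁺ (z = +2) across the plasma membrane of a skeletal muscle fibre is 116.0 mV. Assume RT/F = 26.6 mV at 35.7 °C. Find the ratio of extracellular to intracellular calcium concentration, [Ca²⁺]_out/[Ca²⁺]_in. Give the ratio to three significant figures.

ln([out]/[in]) = E·z/(26.6) = 116.0 × 2 / 26.6 = 8.7218
[out]/[in] = e^(8.7218) = 6135

6140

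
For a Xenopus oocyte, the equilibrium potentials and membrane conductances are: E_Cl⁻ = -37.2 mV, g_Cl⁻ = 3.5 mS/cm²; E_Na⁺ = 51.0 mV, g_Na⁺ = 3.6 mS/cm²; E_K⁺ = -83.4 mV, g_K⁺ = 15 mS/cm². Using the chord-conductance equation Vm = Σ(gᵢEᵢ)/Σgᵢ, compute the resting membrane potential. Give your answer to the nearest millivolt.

-54 mV

Σ gᵢEᵢ = 3.5·(-37.2) + 3.6·(51.0) + 15·(-83.4) = -1197.60
Σ gᵢ = 3.5 + 3.6 + 15 = 22.1
Vm = -1197.60 / 22.1 = -54.19 mV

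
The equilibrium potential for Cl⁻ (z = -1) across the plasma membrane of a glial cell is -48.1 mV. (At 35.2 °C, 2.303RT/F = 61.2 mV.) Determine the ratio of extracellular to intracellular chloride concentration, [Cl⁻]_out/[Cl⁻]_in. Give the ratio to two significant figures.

6.1

log₁₀([out]/[in]) = E·z/(61.2) = -48.1 × -1 / 61.2 = 0.7859
[out]/[in] = 10^(0.7859) = 6.109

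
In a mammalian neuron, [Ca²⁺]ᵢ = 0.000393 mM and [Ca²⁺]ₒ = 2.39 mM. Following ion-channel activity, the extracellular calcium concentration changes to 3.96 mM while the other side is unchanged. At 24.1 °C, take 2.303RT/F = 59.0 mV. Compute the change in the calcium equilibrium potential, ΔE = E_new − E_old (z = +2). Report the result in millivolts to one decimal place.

E_old = (59.0/2)·log₁₀(2.39/0.000393) = 111.63 mV
E_new = (59.0/2)·log₁₀(3.96/0.000393) = 118.10 mV
ΔE = 118.10 − (111.63) = 6.47 mV

6.5 mV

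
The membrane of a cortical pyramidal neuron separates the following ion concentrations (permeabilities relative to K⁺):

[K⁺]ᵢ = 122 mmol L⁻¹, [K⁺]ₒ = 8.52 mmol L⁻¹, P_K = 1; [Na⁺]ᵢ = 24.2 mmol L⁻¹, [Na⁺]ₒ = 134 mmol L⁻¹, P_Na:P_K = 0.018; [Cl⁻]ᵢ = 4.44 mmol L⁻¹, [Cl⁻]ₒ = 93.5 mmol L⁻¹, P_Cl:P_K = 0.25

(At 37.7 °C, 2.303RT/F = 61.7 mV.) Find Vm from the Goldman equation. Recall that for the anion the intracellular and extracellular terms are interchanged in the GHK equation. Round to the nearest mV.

Vm = 61.7 · log₁₀[(Σ P·[cation]ₒ + Σ P·[anion]ᵢ) / (Σ P·[cation]ᵢ + Σ P·[anion]ₒ)]
Numerator = 1×8.52 + 0.018×134 + 0.25×4.44 = 12.04
Denominator = 1×122 + 0.018×24.2 + 0.25×93.5 = 145.8
Vm = 61.7 · log₁₀(0.082587) = 61.7 × (-1.0831) = -66.83 mV

-67 mV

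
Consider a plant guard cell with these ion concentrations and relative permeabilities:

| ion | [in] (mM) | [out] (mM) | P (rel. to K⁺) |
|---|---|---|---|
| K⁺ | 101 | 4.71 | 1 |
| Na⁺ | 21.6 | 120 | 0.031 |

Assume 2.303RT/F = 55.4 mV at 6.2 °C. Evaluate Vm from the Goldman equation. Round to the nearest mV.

Vm = 55.4 · log₁₀[(Σ P·[cation]ₒ + Σ P·[anion]ᵢ) / (Σ P·[cation]ᵢ + Σ P·[anion]ₒ)]
Numerator = 1×4.71 + 0.031×120 = 8.43
Denominator = 1×101 + 0.031×21.6 = 101.7
Vm = 55.4 · log₁₀(0.082916) = 55.4 × (-1.0814) = -59.91 mV

-60 mV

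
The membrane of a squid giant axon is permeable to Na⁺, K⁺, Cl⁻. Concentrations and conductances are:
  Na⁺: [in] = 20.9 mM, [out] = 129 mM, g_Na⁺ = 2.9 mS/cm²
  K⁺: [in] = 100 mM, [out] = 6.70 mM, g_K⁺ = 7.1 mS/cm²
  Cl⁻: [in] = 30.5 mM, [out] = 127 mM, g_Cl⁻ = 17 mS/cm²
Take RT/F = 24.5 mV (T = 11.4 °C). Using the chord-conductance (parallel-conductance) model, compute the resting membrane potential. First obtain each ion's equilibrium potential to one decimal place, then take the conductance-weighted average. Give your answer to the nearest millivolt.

E_Na⁺ = (24.5/1)·ln(129/20.9) = 44.6 mV
E_K⁺ = (24.5/1)·ln(6.70/100) = -66.2 mV
E_Cl⁻ = (24.5/-1)·ln(127/30.5) = -34.9 mV
Vm = (Σ gᵢEᵢ)/(Σ gᵢ) = (2.9·44.6 + 7.1·-66.2 + 17·-34.9) / (2.9 + 7.1 + 17)
= -933.98 / 27 = -34.59 mV

-35 mV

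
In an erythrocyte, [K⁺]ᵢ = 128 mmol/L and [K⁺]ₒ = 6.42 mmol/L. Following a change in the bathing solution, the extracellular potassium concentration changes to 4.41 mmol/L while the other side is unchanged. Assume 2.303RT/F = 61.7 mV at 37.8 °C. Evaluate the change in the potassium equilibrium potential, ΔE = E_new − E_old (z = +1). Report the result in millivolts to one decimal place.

E_old = (61.7/1)·log₁₀(6.42/128) = -80.19 mV
E_new = (61.7/1)·log₁₀(4.41/128) = -90.25 mV
ΔE = -90.25 − (-80.19) = -10.06 mV

-10.1 mV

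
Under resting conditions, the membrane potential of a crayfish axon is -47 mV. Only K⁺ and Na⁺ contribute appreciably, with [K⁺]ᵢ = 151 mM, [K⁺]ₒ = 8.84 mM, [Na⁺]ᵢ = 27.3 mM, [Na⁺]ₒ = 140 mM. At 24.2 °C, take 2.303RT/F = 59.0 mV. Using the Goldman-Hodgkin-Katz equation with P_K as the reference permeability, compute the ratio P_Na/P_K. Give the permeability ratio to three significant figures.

Let α = P_Na/P_K. GHK: Vm = 59.0·log₁₀[(Kₒ + α·Naₒ)/(Kᵢ + α·Naᵢ)].
10^(Vm/59.0) = 10^(-47.0/59.0) = 0.15973
So 0.15973·(Kᵢ + α·Naᵢ) = Kₒ + α·Naₒ → α = (0.15973·151.0 − 8.84) / (140.0 − 0.15973·27.3)
α = (24.12 − 8.84) / (140.0 − 4.361) = 15.28/135.6 = 0.1126

0.113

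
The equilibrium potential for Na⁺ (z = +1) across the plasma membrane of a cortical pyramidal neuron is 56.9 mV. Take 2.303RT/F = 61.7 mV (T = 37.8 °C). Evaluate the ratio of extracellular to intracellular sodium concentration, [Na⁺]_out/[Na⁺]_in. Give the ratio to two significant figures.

log₁₀([out]/[in]) = E·z/(61.7) = 56.9 × 1 / 61.7 = 0.9222
[out]/[in] = 10^(0.9222) = 8.36

8.4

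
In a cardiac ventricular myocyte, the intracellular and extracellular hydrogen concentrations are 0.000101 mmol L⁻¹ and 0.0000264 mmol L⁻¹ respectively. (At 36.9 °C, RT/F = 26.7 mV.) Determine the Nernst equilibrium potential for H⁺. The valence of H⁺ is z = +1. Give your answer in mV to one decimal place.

-35.8 mV

E = (26.7/z) · ln([H⁺]_out/[H⁺]_in) with z = +1.
= (26.7/1) · ln(0.0000264/0.000101) = 26.70 · ln(0.2614)
= 26.70 · (-1.3418) = -35.82 mV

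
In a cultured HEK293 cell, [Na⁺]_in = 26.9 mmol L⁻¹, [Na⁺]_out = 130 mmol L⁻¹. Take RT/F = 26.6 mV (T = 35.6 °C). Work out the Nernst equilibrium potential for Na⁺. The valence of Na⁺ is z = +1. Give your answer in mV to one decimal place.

E = (26.6/z) · ln([Na⁺]_out/[Na⁺]_in) with z = +1.
= (26.6/1) · ln(130/26.9) = 26.60 · ln(4.833)
= 26.60 · (1.5754) = 41.91 mV

41.9 mV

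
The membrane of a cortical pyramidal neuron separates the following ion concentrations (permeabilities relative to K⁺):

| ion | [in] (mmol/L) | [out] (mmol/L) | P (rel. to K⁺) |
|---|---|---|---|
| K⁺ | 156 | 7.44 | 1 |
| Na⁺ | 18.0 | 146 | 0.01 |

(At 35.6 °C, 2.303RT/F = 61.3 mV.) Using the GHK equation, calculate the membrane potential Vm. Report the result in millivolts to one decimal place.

Vm = 61.3 · log₁₀[(Σ P·[cation]ₒ + Σ P·[anion]ᵢ) / (Σ P·[cation]ᵢ + Σ P·[anion]ₒ)]
Numerator = 1×7.44 + 0.01×146 = 8.9
Denominator = 1×156 + 0.01×18.0 = 156.2
Vm = 61.3 · log₁₀(0.056986) = 61.3 × (-1.2442) = -76.27 mV

-76.3 mV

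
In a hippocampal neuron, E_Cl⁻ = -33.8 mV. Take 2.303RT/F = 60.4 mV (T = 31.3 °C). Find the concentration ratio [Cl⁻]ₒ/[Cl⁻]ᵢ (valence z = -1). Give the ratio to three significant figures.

log₁₀([out]/[in]) = E·z/(60.4) = -33.8 × -1 / 60.4 = 0.5596
[out]/[in] = 10^(0.5596) = 3.627

3.63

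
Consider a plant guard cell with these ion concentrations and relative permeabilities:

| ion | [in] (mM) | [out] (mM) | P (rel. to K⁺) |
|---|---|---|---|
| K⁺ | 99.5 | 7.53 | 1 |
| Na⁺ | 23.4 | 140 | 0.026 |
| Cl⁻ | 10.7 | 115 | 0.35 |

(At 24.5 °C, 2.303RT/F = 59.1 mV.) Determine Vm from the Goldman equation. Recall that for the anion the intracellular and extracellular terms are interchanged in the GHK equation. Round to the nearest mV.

Vm = 59.1 · log₁₀[(Σ P·[cation]ₒ + Σ P·[anion]ᵢ) / (Σ P·[cation]ᵢ + Σ P·[anion]ₒ)]
Numerator = 1×7.53 + 0.026×140 + 0.35×10.7 = 14.91
Denominator = 1×99.5 + 0.026×23.4 + 0.35×115 = 140.4
Vm = 59.1 · log₁₀(0.10626) = 59.1 × (-0.9736) = -57.54 mV

-58 mV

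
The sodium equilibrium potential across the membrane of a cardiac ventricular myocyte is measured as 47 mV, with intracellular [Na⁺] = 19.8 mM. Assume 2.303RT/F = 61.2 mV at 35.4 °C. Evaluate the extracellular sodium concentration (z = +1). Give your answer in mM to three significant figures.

116 mM

Nernst: E = (61.2/1) · log₁₀([out]/[in]), so log₁₀([out]/[in]) = 47.0 × 1 / 61.2 = 0.7680.
[out]/[in] = 10^(0.7680) = 5.861.
[out] = 5.861 × 19.8 = 116 mM.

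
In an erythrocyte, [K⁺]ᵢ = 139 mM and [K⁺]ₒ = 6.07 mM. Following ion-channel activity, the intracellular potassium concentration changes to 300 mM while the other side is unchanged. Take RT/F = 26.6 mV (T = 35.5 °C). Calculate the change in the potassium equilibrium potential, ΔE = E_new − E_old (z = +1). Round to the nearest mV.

E_old = (26.6/1)·ln(6.07/139) = -83.29 mV
E_new = (26.6/1)·ln(6.07/300) = -103.75 mV
ΔE = -103.75 − (-83.29) = -20.46 mV

-20 mV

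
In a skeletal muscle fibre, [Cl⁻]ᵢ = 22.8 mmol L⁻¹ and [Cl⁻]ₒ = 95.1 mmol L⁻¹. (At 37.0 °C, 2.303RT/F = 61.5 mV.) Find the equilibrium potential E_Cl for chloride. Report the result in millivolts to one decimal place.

-38.1 mV

E = (61.5/z) · log₁₀([Cl⁻]_out/[Cl⁻]_in) with z = -1.
For an anion, dividing by z = -1 reverses the sign.
= (61.5/-1) · log₁₀(95.1/22.8) = -61.50 · log₁₀(4.171)
= -61.50 · (0.6202) = -38.15 mV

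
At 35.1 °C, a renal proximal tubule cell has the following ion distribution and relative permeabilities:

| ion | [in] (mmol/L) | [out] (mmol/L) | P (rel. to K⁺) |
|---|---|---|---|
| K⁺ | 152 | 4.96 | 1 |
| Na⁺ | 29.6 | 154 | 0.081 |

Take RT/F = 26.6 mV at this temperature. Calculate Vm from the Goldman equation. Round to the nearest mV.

-58 mV

Vm = 26.6 · ln[(Σ P·[cation]ₒ + Σ P·[anion]ᵢ) / (Σ P·[cation]ᵢ + Σ P·[anion]ₒ)]
Numerator = 1×4.96 + 0.081×154 = 17.43
Denominator = 1×152 + 0.081×29.6 = 154.4
Vm = 26.6 · ln(0.11292) = 26.6 × (-2.1811) = -58.02 mV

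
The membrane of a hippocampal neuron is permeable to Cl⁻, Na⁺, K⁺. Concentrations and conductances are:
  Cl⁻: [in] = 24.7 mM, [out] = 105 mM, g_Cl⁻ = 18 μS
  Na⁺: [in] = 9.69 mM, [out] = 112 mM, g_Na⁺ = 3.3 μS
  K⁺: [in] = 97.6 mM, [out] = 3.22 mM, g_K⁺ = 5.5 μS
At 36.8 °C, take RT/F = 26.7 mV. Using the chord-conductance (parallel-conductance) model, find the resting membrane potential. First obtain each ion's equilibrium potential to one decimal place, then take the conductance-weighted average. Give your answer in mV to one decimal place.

E_Cl⁻ = (26.7/-1)·ln(105/24.7) = -38.6 mV
E_Na⁺ = (26.7/1)·ln(112/9.69) = 65.3 mV
E_K⁺ = (26.7/1)·ln(3.22/97.6) = -91.1 mV
Vm = (Σ gᵢEᵢ)/(Σ gᵢ) = (18·-38.6 + 3.3·65.3 + 5.5·-91.1) / (18 + 3.3 + 5.5)
= -980.36 / 26.8 = -36.58 mV

-36.6 mV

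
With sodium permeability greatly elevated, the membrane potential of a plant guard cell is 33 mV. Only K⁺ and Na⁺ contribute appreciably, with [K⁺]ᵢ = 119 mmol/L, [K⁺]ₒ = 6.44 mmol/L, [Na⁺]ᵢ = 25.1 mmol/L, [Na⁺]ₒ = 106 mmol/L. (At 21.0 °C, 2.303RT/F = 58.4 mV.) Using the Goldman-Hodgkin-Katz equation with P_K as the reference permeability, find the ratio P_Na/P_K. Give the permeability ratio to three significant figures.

Let α = P_Na/P_K. GHK: Vm = 58.4·log₁₀[(Kₒ + α·Naₒ)/(Kᵢ + α·Naᵢ)].
10^(Vm/58.4) = 10^(33.0/58.4) = 3.6734
So 3.6734·(Kᵢ + α·Naᵢ) = Kₒ + α·Naₒ → α = (3.6734·119.0 − 6.44) / (106.0 − 3.6734·25.1)
α = (437.1 − 6.44) / (106.0 − 92.2) = 430.7/13.8 = 31.22

31.2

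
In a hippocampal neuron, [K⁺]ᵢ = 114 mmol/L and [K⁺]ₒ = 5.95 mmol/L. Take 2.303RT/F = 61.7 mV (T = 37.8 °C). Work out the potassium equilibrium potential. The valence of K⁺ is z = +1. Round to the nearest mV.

-79 mV

E = (61.7/z) · log₁₀([K⁺]_out/[K⁺]_in) with z = +1.
= (61.7/1) · log₁₀(5.95/114) = 61.70 · log₁₀(0.05219)
= 61.70 · (-1.2824) = -79.12 mV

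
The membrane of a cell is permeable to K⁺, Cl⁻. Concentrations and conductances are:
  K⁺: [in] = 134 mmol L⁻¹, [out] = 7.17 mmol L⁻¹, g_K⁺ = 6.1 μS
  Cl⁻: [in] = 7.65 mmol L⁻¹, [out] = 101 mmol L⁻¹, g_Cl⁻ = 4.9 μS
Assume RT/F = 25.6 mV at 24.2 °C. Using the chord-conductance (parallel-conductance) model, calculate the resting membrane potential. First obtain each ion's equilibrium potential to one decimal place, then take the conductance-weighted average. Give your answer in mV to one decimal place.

-71.0 mV

E_K⁺ = (25.6/1)·ln(7.17/134) = -75.0 mV
E_Cl⁻ = (25.6/-1)·ln(101/7.65) = -66.1 mV
Vm = (Σ gᵢEᵢ)/(Σ gᵢ) = (6.1·-75.0 + 4.9·-66.1) / (6.1 + 4.9)
= -781.39 / 11 = -71.04 mV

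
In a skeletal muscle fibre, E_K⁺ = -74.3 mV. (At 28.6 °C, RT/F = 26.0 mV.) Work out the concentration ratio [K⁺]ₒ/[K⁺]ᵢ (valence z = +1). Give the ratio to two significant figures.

ln([out]/[in]) = E·z/(26.0) = -74.3 × 1 / 26.0 = -2.8577
[out]/[in] = e^(-2.8577) = 0.0574

0.057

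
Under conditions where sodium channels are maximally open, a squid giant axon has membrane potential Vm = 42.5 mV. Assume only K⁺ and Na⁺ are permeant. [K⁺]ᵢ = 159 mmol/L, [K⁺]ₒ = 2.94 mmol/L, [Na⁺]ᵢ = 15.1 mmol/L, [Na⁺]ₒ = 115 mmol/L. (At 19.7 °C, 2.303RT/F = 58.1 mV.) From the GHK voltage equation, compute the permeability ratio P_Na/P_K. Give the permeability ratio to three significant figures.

Let α = P_Na/P_K. GHK: Vm = 58.1·log₁₀[(Kₒ + α·Naₒ)/(Kᵢ + α·Naᵢ)].
10^(Vm/58.1) = 10^(42.5/58.1) = 5.3889
So 5.3889·(Kᵢ + α·Naᵢ) = Kₒ + α·Naₒ → α = (5.3889·159.0 − 2.94) / (115.0 − 5.3889·15.1)
α = (856.8 − 2.94) / (115.0 − 81.37) = 853.9/33.63 = 25.39

25.4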